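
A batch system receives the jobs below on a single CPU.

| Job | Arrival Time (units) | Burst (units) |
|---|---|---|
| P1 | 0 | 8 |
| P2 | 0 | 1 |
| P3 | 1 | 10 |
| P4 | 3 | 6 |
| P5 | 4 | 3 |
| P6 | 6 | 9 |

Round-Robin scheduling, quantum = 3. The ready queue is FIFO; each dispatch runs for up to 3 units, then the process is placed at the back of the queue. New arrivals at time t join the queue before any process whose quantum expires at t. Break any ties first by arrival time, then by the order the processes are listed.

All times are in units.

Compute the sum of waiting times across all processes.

94

Schedule: | P1 0-3 | P2 3-4 | P3 4-7 | P4 7-10 | P1 10-13 | P5 13-16 | P6 16-19 | P3 19-22 | P4 22-25 | P1 25-27 | P6 27-30 | P3 30-33 | P6 33-36 | P3 36-37 |
Completion: P1=27  P2=4  P3=37  P4=25  P5=16  P6=36
Turnaround (C−A): P1=27  P2=4  P3=36  P4=22  P5=12  P6=30
Waiting = turnaround − burst: P1=19, P2=3, P3=26, P4=16, P5=9, P6=21
Total waiting = 19 + 3 + 26 + 16 + 9 + 21 = 94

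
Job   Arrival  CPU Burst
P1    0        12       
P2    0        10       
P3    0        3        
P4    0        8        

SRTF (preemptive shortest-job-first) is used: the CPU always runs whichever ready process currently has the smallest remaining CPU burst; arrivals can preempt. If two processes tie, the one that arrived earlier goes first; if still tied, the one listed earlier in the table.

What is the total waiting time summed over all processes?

Schedule: | P3 0-3 | P4 3-11 | P2 11-21 | P1 21-33 |
Completion: P1=33  P2=21  P3=3  P4=11
Turnaround (C−A): P1=33  P2=21  P3=3  P4=11
Waiting = turnaround − burst: P1=21, P2=11, P3=0, P4=3
Total waiting = 21 + 11 + 0 + 3 = 35

35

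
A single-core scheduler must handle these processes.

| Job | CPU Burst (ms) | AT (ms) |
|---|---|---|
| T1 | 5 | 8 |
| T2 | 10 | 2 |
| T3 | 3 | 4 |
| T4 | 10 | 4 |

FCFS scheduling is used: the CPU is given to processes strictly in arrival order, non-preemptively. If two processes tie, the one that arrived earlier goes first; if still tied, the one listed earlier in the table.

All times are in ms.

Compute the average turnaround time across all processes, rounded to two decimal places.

16.00

Schedule: | idle 0-2 | T2 2-12 | T3 12-15 | T4 15-25 | T1 25-30 |
Completion: T1=30  T2=12  T3=15  T4=25
Turnaround (C−A): T1=22  T2=10  T3=11  T4=21
Turnaround times: T1=22, T2=10, T3=11, T4=21
Average turnaround = (22+10+11+21) / 4 = 64/4 = 16.00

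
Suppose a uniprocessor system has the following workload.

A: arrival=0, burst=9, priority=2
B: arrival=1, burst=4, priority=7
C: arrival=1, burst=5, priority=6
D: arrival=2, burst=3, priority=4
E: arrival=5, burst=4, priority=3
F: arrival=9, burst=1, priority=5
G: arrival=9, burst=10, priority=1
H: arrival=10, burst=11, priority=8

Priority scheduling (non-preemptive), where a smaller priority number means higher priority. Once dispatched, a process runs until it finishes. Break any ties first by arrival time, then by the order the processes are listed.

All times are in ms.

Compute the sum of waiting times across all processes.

135

Gantt: | A 0-9 | G 9-19 | E 19-23 | D 23-26 | F 26-27 | C 27-32 | B 32-36 | H 36-47 |
Completion: A=9  B=36  C=32  D=26  E=23  F=27  G=19  H=47
Turnaround (C−A): A=9  B=35  C=31  D=24  E=18  F=18  G=10  H=37
Waiting = turnaround − burst: A=0, B=31, C=26, D=21, E=14, F=17, G=0, H=26
Total waiting = 0 + 31 + 26 + 21 + 14 + 17 + 0 + 26 = 135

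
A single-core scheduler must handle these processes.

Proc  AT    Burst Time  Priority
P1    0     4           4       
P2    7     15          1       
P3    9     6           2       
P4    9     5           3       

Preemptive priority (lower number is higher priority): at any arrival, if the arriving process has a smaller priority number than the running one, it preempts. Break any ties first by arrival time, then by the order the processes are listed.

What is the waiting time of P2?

Gantt: | P1 0-4 | idle 4-7 | P2 7-22 | P3 22-28 | P4 28-33 |
Completion: P1=4  P2=22  P3=28  P4=33
Waiting(P2) = turnaround − burst = 15 − 15 = 0

0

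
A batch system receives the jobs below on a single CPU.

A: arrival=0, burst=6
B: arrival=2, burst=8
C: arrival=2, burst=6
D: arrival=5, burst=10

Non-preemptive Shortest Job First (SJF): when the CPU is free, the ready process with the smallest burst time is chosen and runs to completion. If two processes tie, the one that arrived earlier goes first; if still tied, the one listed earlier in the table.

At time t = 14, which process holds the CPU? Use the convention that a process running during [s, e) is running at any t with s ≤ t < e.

B

Gantt: | A 0-6 | C 6-12 | B 12-20 | D 20-30 |
Completion: A=6  B=20  C=12  D=30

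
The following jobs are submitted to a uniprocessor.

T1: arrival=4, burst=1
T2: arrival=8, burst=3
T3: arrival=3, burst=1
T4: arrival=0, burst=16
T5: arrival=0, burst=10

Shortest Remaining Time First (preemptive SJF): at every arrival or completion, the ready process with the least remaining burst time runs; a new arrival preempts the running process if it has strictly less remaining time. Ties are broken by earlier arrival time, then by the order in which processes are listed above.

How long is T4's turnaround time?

Schedule: | T5 0-3 | T3 3-4 | T1 4-5 | T5 5-8 | T2 8-11 | T5 11-15 | T4 15-31 |
Completion: T1=5  T2=11  T3=4  T4=31  T5=15
Turnaround(T4) = completion − arrival = 31 − 0 = 31

31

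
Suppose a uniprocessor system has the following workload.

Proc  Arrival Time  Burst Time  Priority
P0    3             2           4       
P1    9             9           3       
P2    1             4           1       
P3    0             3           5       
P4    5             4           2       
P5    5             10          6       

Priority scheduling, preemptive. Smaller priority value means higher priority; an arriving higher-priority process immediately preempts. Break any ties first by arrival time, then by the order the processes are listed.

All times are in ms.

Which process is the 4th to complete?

Timeline: | P3 0-1 | P2 1-5 | P4 5-9 | P1 9-18 | P0 18-20 | P3 20-22 | P5 22-32 |
Completion: P0=20  P1=18  P2=5  P3=22  P4=9  P5=32
Finish order: P2 → P4 → P1 → P0 → P3 → P5

P0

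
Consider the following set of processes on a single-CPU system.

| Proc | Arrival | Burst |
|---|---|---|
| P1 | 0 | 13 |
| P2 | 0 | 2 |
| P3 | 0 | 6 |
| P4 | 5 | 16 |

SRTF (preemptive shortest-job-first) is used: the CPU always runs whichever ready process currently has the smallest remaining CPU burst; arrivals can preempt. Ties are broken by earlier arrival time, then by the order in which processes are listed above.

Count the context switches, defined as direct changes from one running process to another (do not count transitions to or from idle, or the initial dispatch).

Timeline: | P2 0-2 | P3 2-8 | P1 8-21 | P4 21-37 |
Completion: P1=21  P2=2  P3=8  P4=37
Turnaround (C−A): P1=21  P2=2  P3=8  P4=32

3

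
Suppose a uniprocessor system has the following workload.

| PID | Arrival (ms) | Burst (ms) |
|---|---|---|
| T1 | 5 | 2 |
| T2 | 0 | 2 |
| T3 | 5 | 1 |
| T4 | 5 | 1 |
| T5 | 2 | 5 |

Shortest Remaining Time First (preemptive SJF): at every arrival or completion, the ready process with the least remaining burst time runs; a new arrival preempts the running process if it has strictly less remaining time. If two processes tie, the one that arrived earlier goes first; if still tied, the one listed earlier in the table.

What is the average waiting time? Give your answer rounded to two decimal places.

1.40

Gantt: | T2 0-2 | T5 2-5 | T3 5-6 | T4 6-7 | T5 7-9 | T1 9-11 |
Completion: T1=11  T2=2  T3=6  T4=7  T5=9
Turnaround (C−A): T1=6  T2=2  T3=1  T4=2  T5=7
Waiting times: T1=4, T2=0, T3=0, T4=1, T5=2
Average waiting = (4+0+0+1+2) / 5 = 7/5 = 1.40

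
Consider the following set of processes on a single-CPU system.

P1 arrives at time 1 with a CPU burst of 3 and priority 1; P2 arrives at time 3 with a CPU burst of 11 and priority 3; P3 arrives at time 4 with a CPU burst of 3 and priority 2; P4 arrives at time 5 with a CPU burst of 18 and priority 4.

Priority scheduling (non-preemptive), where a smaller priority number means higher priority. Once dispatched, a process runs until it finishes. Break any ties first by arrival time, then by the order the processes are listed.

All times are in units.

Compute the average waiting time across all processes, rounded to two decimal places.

4.25

Gantt: | idle 0-1 | P1 1-4 | P3 4-7 | P2 7-18 | P4 18-36 |
Completion: P1=4  P2=18  P3=7  P4=36
Turnaround (C−A): P1=3  P2=15  P3=3  P4=31
Waiting times: P1=0, P2=4, P3=0, P4=13
Average waiting = (0+4+0+13) / 4 = 17/4 = 4.25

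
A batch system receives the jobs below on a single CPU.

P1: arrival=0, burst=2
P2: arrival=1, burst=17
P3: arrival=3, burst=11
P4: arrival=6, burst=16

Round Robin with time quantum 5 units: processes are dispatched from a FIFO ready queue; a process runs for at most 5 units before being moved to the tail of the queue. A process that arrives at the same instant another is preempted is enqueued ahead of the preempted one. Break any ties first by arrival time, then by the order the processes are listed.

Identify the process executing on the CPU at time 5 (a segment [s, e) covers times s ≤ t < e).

P2

Timeline: | P1 0-2 | P2 2-7 | P3 7-12 | P4 12-17 | P2 17-22 | P3 22-27 | P4 27-32 | P2 32-37 | P3 37-38 | P4 38-43 | P2 43-45 | P4 45-46 |
Completion: P1=2  P2=45  P3=38  P4=46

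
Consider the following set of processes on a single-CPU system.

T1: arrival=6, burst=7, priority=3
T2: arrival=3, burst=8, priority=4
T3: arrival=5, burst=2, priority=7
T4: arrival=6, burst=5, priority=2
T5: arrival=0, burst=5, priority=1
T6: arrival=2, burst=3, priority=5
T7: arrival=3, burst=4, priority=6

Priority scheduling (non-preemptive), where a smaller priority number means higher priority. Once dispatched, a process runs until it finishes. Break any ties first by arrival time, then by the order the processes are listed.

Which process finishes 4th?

Schedule: | T5 0-5 | T2 5-13 | T4 13-18 | T1 18-25 | T6 25-28 | T7 28-32 | T3 32-34 |
Completion: T1=25  T2=13  T3=34  T4=18  T5=5  T6=28  T7=32
Turnaround (C−A): T1=19  T2=10  T3=29  T4=12  T5=5  T6=26  T7=29
Finish order: T5 → T2 → T4 → T1 → T6 → T7 → T3

T1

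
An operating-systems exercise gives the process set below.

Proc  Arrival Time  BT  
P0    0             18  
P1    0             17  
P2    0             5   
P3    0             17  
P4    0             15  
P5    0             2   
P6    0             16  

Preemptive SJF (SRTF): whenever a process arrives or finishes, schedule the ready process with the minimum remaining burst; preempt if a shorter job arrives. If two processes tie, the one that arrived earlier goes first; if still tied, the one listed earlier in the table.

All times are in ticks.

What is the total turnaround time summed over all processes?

Gantt: | P5 0-2 | P2 2-7 | P4 7-22 | P6 22-38 | P1 38-55 | P3 55-72 | P0 72-90 |
Completion: P0=90  P1=55  P2=7  P3=72  P4=22  P5=2  P6=38
Turnaround (C−A): P0=90  P1=55  P2=7  P3=72  P4=22  P5=2  P6=38
Turnaround = completion − arrival: P0=90, P1=55, P2=7, P3=72, P4=22, P5=2, P6=38
Total turnaround = 90 + 55 + 7 + 72 + 22 + 2 + 38 = 286

286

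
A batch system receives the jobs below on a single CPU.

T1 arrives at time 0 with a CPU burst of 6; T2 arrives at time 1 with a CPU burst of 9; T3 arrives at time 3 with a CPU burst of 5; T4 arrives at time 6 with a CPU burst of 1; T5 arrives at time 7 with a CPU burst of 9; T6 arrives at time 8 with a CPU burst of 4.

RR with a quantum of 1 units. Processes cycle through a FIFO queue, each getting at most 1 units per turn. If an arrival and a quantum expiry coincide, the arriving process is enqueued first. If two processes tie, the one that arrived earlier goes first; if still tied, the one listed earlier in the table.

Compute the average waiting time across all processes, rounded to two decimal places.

Gantt: | T1 0-1 | T2 1-2 | T1 2-3 | T2 3-4 | T3 4-5 | T1 5-6 | T2 6-7 | T3 7-8 | T4 8-9 | T1 9-10 | T5 10-11 | T2 11-12 | T6 12-13 | T3 13-14 | T1 14-15 | T5 15-16 | T2 16-17 | T6 17-18 | T3 18-19 | T1 19-20 | T5 20-21 | T2 21-22 | T6 22-23 | T3 23-24 | T5 24-25 | T2 25-26 | T6 26-27 | T5 27-28 | T2 28-29 | T5 29-30 | T2 30-31 | T5 31-34 |
Completion: T1=20  T2=31  T3=24  T4=9  T5=34  T6=27
Turnaround (C−A): T1=20  T2=30  T3=21  T4=3  T5=27  T6=19
Waiting times: T1=14, T2=21, T3=16, T4=2, T5=18, T6=15
Average waiting = (14+21+16+2+18+15) / 6 = 86/6 = 14.33

14.33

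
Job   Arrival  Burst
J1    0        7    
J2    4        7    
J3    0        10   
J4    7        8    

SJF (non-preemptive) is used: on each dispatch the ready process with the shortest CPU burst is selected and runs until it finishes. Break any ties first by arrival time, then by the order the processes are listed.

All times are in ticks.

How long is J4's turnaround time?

15

Schedule: | J1 0-7 | J2 7-14 | J4 14-22 | J3 22-32 |
Completion: J1=7  J2=14  J3=32  J4=22
Turnaround (C−A): J1=7  J2=10  J3=32  J4=15
Turnaround(J4) = completion − arrival = 22 − 7 = 15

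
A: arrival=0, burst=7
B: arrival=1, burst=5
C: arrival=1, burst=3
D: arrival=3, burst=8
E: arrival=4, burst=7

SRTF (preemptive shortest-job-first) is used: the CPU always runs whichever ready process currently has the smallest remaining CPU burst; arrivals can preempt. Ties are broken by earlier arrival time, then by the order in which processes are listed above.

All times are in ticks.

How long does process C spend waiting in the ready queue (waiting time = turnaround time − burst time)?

0

Schedule: | A 0-1 | C 1-4 | B 4-9 | A 9-15 | E 15-22 | D 22-30 |
Completion: A=15  B=9  C=4  D=30  E=22
Turnaround (C−A): A=15  B=8  C=3  D=27  E=18
Waiting(C) = turnaround − burst = 3 − 3 = 0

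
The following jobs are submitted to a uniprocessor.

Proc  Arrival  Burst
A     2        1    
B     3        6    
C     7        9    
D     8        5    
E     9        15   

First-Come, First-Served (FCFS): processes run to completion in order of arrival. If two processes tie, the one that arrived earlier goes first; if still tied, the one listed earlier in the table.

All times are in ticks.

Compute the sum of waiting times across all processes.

Schedule: | idle 0-2 | A 2-3 | B 3-9 | C 9-18 | D 18-23 | E 23-38 |
Completion: A=3  B=9  C=18  D=23  E=38
Turnaround (C−A): A=1  B=6  C=11  D=15  E=29
Waiting = turnaround − burst: A=0, B=0, C=2, D=10, E=14
Total waiting = 0 + 0 + 2 + 10 + 14 = 26

26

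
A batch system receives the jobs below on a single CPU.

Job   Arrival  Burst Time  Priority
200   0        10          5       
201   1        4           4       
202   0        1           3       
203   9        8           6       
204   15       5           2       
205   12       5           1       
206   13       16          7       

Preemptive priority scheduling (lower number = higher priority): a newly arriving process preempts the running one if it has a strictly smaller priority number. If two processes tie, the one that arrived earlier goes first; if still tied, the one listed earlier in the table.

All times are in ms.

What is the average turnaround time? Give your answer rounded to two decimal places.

Gantt: | 202 0-1 | 201 1-5 | 200 5-12 | 205 12-17 | 204 17-22 | 200 22-25 | 203 25-33 | 206 33-49 |
Completion: 200=25  201=5  202=1  203=33  204=22  205=17  206=49
Turnaround (C−A): 200=25  201=4  202=1  203=24  204=7  205=5  206=36
Turnaround times: 200=25, 201=4, 202=1, 203=24, 204=7, 205=5, 206=36
Average turnaround = (25+4+1+24+7+5+36) / 7 = 102/7 = 14.57

14.57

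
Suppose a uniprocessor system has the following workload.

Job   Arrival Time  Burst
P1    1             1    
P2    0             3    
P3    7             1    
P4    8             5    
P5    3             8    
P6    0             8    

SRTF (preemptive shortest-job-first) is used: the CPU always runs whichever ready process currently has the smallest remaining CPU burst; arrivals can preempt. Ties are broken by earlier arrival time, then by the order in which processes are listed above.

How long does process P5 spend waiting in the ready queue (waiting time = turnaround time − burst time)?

15

Timeline: | P2 0-1 | P1 1-2 | P2 2-4 | P6 4-7 | P3 7-8 | P6 8-13 | P4 13-18 | P5 18-26 |
Completion: P1=2  P2=4  P3=8  P4=18  P5=26  P6=13
Turnaround (C−A): P1=1  P2=4  P3=1  P4=10  P5=23  P6=13
Waiting(P5) = turnaround − burst = 23 − 8 = 15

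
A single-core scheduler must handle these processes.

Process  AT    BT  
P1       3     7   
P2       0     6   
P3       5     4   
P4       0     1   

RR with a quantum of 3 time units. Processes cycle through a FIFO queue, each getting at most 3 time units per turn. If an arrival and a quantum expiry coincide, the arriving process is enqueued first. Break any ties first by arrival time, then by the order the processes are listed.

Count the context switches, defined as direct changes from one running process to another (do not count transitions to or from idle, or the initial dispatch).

7

Gantt: | P2 0-3 | P4 3-4 | P1 4-7 | P2 7-10 | P3 10-13 | P1 13-16 | P3 16-17 | P1 17-18 |
Completion: P1=18  P2=10  P3=17  P4=4
Turnaround (C−A): P1=15  P2=10  P3=12  P4=4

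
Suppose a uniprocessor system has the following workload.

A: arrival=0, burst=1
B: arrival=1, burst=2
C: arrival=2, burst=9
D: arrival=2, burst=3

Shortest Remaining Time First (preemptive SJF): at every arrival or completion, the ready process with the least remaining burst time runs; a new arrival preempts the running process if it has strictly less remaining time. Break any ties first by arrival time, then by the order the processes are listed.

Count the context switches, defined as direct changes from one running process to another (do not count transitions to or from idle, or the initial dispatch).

Schedule: | A 0-1 | B 1-3 | D 3-6 | C 6-15 |
Completion: A=1  B=3  C=15  D=6

3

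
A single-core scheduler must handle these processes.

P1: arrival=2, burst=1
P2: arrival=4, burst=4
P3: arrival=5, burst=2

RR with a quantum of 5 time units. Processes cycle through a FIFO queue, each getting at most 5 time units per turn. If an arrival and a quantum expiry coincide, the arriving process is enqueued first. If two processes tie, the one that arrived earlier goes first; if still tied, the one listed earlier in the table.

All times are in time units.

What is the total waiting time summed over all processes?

Timeline: | idle 0-2 | P1 2-3 | idle 3-4 | P2 4-8 | P3 8-10 |
Completion: P1=3  P2=8  P3=10
Waiting = turnaround − burst: P1=0, P2=0, P3=3
Total waiting = 0 + 0 + 3 = 3

3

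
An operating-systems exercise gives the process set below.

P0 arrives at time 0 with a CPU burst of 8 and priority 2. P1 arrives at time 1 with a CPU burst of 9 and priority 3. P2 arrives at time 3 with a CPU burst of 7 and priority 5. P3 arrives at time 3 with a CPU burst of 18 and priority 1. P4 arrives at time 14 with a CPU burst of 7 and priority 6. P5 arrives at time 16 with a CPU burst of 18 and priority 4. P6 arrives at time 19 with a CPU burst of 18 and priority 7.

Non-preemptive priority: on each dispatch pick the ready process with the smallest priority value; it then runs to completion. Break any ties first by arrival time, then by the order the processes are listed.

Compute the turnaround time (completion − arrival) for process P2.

57

Gantt: | P0 0-8 | P3 8-26 | P1 26-35 | P5 35-53 | P2 53-60 | P4 60-67 | P6 67-85 |
Completion: P0=8  P1=35  P2=60  P3=26  P4=67  P5=53  P6=85
Turnaround(P2) = completion − arrival = 60 − 3 = 57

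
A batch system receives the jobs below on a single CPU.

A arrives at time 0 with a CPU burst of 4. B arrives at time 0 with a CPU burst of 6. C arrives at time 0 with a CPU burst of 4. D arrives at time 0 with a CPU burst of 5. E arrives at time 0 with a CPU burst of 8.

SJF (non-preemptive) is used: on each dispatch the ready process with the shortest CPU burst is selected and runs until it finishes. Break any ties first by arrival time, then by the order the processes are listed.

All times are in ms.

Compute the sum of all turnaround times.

71

Gantt: | A 0-4 | C 4-8 | D 8-13 | B 13-19 | E 19-27 |
Completion: A=4  B=19  C=8  D=13  E=27
Turnaround = completion − arrival: A=4, B=19, C=8, D=13, E=27
Total turnaround = 4 + 19 + 8 + 13 + 27 = 71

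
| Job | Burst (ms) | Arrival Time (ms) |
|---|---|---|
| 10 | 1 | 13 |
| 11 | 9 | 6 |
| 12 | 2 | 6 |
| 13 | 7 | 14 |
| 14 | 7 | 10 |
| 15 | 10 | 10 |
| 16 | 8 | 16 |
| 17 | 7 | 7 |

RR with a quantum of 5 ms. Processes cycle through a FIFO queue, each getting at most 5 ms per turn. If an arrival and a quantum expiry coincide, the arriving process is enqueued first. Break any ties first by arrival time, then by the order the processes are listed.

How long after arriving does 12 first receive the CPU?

Timeline: | idle 0-6 | 11 6-11 | 12 11-13 | 17 13-18 | 14 18-23 | 15 23-28 | 11 28-32 | 10 32-33 | 13 33-38 | 16 38-43 | 17 43-45 | 14 45-47 | 15 47-52 | 13 52-54 | 16 54-57 |
Completion: 10=33  11=32  12=13  13=54  14=47  15=52  16=57  17=45
Turnaround (C−A): 10=20  11=26  12=7  13=40  14=37  15=42  16=41  17=38
Response(12) = first start − arrival = 11 − 6 = 5

5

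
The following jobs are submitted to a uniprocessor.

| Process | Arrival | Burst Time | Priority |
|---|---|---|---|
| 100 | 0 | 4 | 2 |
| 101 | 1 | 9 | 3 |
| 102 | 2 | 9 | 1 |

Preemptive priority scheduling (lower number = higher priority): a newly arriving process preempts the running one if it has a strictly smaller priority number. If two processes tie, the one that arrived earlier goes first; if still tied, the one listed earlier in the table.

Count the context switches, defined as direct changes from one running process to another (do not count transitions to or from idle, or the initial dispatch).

Gantt: | 100 0-2 | 102 2-11 | 100 11-13 | 101 13-22 |
Completion: 100=13  101=22  102=11
Turnaround (C−A): 100=13  101=21  102=9

3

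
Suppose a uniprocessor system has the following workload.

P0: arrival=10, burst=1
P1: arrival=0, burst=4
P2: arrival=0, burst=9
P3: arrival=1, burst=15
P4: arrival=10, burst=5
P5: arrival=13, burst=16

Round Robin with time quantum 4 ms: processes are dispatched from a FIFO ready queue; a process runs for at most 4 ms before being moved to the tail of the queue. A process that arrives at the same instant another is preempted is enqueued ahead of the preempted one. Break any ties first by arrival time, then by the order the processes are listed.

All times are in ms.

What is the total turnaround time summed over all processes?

Gantt: | P1 0-4 | P2 4-8 | P3 8-12 | P2 12-16 | P0 16-17 | P4 17-21 | P3 21-25 | P5 25-29 | P2 29-30 | P4 30-31 | P3 31-35 | P5 35-39 | P3 39-42 | P5 42-50 |
Completion: P0=17  P1=4  P2=30  P3=42  P4=31  P5=50
Turnaround = completion − arrival: P0=7, P1=4, P2=30, P3=41, P4=21, P5=37
Total turnaround = 7 + 4 + 30 + 41 + 21 + 37 = 140

140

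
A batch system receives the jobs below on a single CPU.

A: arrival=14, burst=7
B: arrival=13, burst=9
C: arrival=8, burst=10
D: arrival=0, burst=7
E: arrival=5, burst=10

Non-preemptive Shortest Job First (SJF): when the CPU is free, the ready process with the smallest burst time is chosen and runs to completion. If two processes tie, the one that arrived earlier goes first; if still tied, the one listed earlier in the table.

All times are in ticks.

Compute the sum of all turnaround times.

Gantt: | D 0-7 | E 7-17 | A 17-24 | B 24-33 | C 33-43 |
Completion: A=24  B=33  C=43  D=7  E=17
Turnaround = completion − arrival: A=10, B=20, C=35, D=7, E=12
Total turnaround = 10 + 20 + 35 + 7 + 12 = 84

84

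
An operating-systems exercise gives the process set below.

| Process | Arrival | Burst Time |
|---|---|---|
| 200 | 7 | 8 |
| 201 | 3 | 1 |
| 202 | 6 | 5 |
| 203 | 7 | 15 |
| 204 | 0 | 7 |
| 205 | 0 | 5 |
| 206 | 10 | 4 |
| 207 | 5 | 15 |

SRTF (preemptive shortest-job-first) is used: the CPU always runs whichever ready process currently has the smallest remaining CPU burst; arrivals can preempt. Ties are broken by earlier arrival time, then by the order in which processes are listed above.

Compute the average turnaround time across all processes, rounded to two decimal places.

Schedule: | 205 0-3 | 201 3-4 | 205 4-6 | 202 6-11 | 206 11-15 | 204 15-22 | 200 22-30 | 207 30-45 | 203 45-60 |
Completion: 200=30  201=4  202=11  203=60  204=22  205=6  206=15  207=45
Turnaround (C−A): 200=23  201=1  202=5  203=53  204=22  205=6  206=5  207=40
Turnaround times: 200=23, 201=1, 202=5, 203=53, 204=22, 205=6, 206=5, 207=40
Average turnaround = (23+1+5+53+22+6+5+40) / 8 = 155/8 = 19.38

19.38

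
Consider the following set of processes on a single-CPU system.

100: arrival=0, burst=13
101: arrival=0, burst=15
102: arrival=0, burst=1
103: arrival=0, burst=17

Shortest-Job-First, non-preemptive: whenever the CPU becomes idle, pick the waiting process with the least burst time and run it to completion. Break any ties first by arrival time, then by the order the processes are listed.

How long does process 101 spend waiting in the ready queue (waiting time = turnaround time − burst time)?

Gantt: | 102 0-1 | 100 1-14 | 101 14-29 | 103 29-46 |
Completion: 100=14  101=29  102=1  103=46
Waiting(101) = turnaround − burst = 29 − 15 = 14

14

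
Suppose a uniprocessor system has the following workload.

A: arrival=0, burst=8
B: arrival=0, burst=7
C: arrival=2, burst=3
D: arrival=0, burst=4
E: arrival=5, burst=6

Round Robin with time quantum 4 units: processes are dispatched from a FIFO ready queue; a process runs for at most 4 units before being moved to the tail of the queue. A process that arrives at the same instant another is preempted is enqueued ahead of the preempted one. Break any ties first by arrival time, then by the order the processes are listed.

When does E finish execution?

Gantt: | A 0-4 | B 4-8 | D 8-12 | C 12-15 | A 15-19 | E 19-23 | B 23-26 | E 26-28 |
Completion: A=19  B=26  C=15  D=12  E=28
Turnaround (C−A): A=19  B=26  C=13  D=12  E=23

28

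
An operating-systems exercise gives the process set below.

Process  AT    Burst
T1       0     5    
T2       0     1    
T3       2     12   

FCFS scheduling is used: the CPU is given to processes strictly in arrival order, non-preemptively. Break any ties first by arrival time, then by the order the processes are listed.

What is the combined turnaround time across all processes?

Timeline: | T1 0-5 | T2 5-6 | T3 6-18 |
Completion: T1=5  T2=6  T3=18
Turnaround (C−A): T1=5  T2=6  T3=16
Turnaround = completion − arrival: T1=5, T2=6, T3=16
Total turnaround = 5 + 6 + 16 = 27

27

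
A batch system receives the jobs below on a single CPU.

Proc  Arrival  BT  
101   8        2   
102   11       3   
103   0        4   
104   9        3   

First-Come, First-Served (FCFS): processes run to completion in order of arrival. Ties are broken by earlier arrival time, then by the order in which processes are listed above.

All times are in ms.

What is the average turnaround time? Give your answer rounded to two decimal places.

3.75

Gantt: | 103 0-4 | idle 4-8 | 101 8-10 | 104 10-13 | 102 13-16 |
Completion: 101=10  102=16  103=4  104=13
Turnaround times: 101=2, 102=5, 103=4, 104=4
Average turnaround = (2+5+4+4) / 4 = 15/4 = 3.75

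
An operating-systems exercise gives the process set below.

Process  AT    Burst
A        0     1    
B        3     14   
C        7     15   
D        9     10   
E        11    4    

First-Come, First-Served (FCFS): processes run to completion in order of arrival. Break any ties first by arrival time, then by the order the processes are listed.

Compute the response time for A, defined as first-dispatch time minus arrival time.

Gantt: | A 0-1 | idle 1-3 | B 3-17 | C 17-32 | D 32-42 | E 42-46 |
Completion: A=1  B=17  C=32  D=42  E=46
Turnaround (C−A): A=1  B=14  C=25  D=33  E=35
Response(A) = first start − arrival = 0 − 0 = 0

0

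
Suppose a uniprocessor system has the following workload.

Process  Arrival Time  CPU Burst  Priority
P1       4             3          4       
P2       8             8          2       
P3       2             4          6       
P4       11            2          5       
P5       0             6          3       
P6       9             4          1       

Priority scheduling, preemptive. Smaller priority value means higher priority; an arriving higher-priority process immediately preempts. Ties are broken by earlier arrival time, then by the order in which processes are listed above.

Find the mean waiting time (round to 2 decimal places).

Timeline: | P5 0-6 | P1 6-8 | P2 8-9 | P6 9-13 | P2 13-20 | P1 20-21 | P4 21-23 | P3 23-27 |
Completion: P1=21  P2=20  P3=27  P4=23  P5=6  P6=13
Turnaround (C−A): P1=17  P2=12  P3=25  P4=12  P5=6  P6=4
Waiting times: P1=14, P2=4, P3=21, P4=10, P5=0, P6=0
Average waiting = (14+4+21+10+0+0) / 6 = 49/6 = 8.17

8.17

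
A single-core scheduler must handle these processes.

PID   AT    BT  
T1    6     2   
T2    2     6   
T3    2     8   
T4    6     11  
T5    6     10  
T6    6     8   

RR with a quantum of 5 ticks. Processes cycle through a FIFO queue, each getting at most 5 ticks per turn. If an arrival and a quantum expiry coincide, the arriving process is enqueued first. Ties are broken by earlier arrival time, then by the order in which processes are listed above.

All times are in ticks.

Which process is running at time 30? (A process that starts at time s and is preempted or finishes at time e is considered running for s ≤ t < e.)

Timeline: | idle 0-2 | T2 2-7 | T3 7-12 | T1 12-14 | T4 14-19 | T5 19-24 | T6 24-29 | T2 29-30 | T3 30-33 | T4 33-38 | T5 38-43 | T6 43-46 | T4 46-47 |
Completion: T1=14  T2=30  T3=33  T4=47  T5=43  T6=46
Turnaround (C−A): T1=8  T2=28  T3=31  T4=41  T5=37  T6=40

T3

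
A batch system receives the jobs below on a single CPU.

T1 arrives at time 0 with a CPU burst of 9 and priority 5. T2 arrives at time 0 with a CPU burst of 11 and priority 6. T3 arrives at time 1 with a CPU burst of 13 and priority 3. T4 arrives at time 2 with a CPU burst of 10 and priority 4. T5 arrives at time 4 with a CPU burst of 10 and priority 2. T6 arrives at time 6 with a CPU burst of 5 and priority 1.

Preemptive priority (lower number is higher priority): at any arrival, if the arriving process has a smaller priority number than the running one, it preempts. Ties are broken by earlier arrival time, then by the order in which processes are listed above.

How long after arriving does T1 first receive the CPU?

Timeline: | T1 0-1 | T3 1-4 | T5 4-6 | T6 6-11 | T5 11-19 | T3 19-29 | T4 29-39 | T1 39-47 | T2 47-58 |
Completion: T1=47  T2=58  T3=29  T4=39  T5=19  T6=11
Response(T1) = first start − arrival = 0 − 0 = 0

0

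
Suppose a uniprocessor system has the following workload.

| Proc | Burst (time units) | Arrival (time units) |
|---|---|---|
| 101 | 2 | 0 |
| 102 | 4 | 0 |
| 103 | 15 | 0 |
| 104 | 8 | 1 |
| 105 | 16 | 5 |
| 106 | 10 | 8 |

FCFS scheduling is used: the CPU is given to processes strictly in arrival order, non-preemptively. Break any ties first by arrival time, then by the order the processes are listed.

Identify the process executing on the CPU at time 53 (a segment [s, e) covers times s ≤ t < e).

106

Schedule: | 101 0-2 | 102 2-6 | 103 6-21 | 104 21-29 | 105 29-45 | 106 45-55 |
Completion: 101=2  102=6  103=21  104=29  105=45  106=55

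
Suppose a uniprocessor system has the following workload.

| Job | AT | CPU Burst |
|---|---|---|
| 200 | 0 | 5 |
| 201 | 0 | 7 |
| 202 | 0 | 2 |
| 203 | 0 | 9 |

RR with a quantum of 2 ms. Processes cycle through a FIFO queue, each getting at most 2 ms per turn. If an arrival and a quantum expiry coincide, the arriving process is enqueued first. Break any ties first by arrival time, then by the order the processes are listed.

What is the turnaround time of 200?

15

Schedule: | 200 0-2 | 201 2-4 | 202 4-6 | 203 6-8 | 200 8-10 | 201 10-12 | 203 12-14 | 200 14-15 | 201 15-17 | 203 17-19 | 201 19-20 | 203 20-23 |
Completion: 200=15  201=20  202=6  203=23
Turnaround(200) = completion − arrival = 15 − 0 = 15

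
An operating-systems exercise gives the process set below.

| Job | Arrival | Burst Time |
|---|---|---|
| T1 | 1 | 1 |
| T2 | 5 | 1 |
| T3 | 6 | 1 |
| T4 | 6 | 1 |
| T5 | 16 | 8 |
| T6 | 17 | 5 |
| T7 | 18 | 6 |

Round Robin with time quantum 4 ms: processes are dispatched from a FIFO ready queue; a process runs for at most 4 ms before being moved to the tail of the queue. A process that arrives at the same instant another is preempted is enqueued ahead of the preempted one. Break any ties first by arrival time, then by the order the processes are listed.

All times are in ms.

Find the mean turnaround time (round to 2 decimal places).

7.71

Schedule: | idle 0-1 | T1 1-2 | idle 2-5 | T2 5-6 | T3 6-7 | T4 7-8 | idle 8-16 | T5 16-20 | T6 20-24 | T7 24-28 | T5 28-32 | T6 32-33 | T7 33-35 |
Completion: T1=2  T2=6  T3=7  T4=8  T5=32  T6=33  T7=35
Turnaround (C−A): T1=1  T2=1  T3=1  T4=2  T5=16  T6=16  T7=17
Turnaround times: T1=1, T2=1, T3=1, T4=2, T5=16, T6=16, T7=17
Average turnaround = (1+1+1+2+16+16+17) / 7 = 54/7 = 7.71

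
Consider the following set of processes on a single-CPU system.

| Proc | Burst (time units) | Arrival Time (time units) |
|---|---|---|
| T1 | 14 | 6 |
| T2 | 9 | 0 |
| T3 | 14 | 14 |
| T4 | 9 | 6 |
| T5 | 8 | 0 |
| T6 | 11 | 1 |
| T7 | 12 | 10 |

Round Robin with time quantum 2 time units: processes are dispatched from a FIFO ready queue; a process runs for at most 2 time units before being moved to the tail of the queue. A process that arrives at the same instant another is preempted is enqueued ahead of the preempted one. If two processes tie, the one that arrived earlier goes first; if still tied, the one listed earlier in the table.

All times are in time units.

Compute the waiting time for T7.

49

Gantt: | T2 0-2 | T5 2-4 | T6 4-6 | T2 6-8 | T5 8-10 | T1 10-12 | T4 12-14 | T6 14-16 | T2 16-18 | T7 18-20 | T5 20-22 | T1 22-24 | T3 24-26 | T4 26-28 | T6 28-30 | T2 30-32 | T7 32-34 | T5 34-36 | T1 36-38 | T3 38-40 | T4 40-42 | T6 42-44 | T2 44-45 | T7 45-47 | T1 47-49 | T3 49-51 | T4 51-53 | T6 53-55 | T7 55-57 | T1 57-59 | T3 59-61 | T4 61-62 | T6 62-63 | T7 63-65 | T1 65-67 | T3 67-69 | T7 69-71 | T1 71-73 | T3 73-77 |
Completion: T1=73  T2=45  T3=77  T4=62  T5=36  T6=63  T7=71
Waiting(T7) = turnaround − burst = 61 − 12 = 49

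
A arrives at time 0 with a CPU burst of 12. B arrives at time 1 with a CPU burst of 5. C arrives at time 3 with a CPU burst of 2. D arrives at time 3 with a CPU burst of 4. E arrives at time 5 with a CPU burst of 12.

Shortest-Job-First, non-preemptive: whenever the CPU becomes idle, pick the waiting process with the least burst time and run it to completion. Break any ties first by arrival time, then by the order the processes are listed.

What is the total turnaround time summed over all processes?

90

Timeline: | A 0-12 | C 12-14 | D 14-18 | B 18-23 | E 23-35 |
Completion: A=12  B=23  C=14  D=18  E=35
Turnaround = completion − arrival: A=12, B=22, C=11, D=15, E=30
Total turnaround = 12 + 22 + 11 + 15 + 30 = 90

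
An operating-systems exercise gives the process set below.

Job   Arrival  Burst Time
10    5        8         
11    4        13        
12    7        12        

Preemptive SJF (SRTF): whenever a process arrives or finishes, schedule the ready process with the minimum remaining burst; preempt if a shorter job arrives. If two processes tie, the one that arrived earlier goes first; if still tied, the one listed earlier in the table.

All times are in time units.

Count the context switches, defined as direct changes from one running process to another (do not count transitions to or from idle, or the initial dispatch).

Gantt: | idle 0-4 | 11 4-5 | 10 5-13 | 11 13-25 | 12 25-37 |
Completion: 10=13  11=25  12=37
Turnaround (C−A): 10=8  11=21  12=30

3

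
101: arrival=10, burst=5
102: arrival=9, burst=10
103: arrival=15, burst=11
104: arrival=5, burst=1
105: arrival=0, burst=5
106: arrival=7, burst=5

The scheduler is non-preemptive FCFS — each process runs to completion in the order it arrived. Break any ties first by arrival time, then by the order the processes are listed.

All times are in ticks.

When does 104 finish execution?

6

Gantt: | 105 0-5 | 104 5-6 | idle 6-7 | 106 7-12 | 102 12-22 | 101 22-27 | 103 27-38 |
Completion: 101=27  102=22  103=38  104=6  105=5  106=12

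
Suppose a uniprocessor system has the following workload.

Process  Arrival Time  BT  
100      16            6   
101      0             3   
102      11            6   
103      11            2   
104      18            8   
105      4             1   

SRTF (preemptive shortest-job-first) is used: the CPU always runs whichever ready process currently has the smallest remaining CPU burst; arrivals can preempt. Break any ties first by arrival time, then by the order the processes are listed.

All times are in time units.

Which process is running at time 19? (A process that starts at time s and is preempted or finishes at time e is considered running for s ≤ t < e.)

100

Schedule: | 101 0-3 | idle 3-4 | 105 4-5 | idle 5-11 | 103 11-13 | 102 13-19 | 100 19-25 | 104 25-33 |
Completion: 100=25  101=3  102=19  103=13  104=33  105=5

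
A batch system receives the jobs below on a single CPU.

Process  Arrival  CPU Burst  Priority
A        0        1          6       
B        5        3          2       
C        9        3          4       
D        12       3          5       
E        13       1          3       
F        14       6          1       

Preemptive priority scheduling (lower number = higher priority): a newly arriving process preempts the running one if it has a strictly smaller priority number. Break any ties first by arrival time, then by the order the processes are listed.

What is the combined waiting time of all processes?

Schedule: | A 0-1 | idle 1-5 | B 5-8 | idle 8-9 | C 9-12 | D 12-13 | E 13-14 | F 14-20 | D 20-22 |
Completion: A=1  B=8  C=12  D=22  E=14  F=20
Waiting = turnaround − burst: A=0, B=0, C=0, D=7, E=0, F=0
Total waiting = 0 + 0 + 0 + 7 + 0 + 0 = 7

7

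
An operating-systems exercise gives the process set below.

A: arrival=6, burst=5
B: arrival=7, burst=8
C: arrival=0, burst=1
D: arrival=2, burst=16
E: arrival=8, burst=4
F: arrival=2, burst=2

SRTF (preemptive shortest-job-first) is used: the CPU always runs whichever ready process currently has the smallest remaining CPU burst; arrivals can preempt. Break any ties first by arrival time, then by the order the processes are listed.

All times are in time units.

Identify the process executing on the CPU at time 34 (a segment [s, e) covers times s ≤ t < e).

D

Timeline: | C 0-1 | idle 1-2 | F 2-4 | D 4-6 | A 6-11 | E 11-15 | B 15-23 | D 23-37 |
Completion: A=11  B=23  C=1  D=37  E=15  F=4
Turnaround (C−A): A=5  B=16  C=1  D=35  E=7  F=2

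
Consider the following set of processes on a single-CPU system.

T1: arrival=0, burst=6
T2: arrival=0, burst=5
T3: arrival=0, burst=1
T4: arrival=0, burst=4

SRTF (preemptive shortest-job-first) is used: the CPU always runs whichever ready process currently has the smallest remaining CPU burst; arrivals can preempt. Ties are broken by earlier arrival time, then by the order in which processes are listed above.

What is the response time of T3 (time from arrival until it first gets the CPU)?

Timeline: | T3 0-1 | T4 1-5 | T2 5-10 | T1 10-16 |
Completion: T1=16  T2=10  T3=1  T4=5
Turnaround (C−A): T1=16  T2=10  T3=1  T4=5
Response(T3) = first start − arrival = 0 − 0 = 0

0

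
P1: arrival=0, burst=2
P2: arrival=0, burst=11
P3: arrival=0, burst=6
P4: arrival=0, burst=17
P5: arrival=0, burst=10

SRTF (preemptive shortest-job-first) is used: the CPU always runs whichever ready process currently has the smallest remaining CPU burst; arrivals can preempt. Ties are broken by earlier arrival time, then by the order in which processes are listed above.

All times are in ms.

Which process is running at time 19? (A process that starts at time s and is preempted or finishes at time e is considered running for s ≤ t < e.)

Timeline: | P1 0-2 | P3 2-8 | P5 8-18 | P2 18-29 | P4 29-46 |
Completion: P1=2  P2=29  P3=8  P4=46  P5=18

P2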